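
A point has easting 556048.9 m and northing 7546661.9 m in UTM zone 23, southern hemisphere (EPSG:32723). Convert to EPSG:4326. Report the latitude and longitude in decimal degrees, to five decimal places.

Zone 23S: λ₀ = -45°, k₀ = 0.9996, false easting 500000 m, false northing 10000000 m.
Meridian distance M = (N − FN)/k₀ = -2454319.8 m.
Inverse transverse Mercator on WGS84 gives φ = -22.18440002°, λ = -44.45630033°.

lat -22.18440°, lon -44.45630°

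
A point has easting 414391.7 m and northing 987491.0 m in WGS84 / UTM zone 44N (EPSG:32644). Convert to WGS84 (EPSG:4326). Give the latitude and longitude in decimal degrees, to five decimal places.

Zone 44N: λ₀ = 81°, k₀ = 0.9996, false easting 500000 m.
Meridian distance M = (N − FN)/k₀ = 987886.2 m.
Inverse transverse Mercator on WGS84 gives φ = 8.93260029°, λ = 80.22130028°.

lat 8.93260°, lon 80.22130°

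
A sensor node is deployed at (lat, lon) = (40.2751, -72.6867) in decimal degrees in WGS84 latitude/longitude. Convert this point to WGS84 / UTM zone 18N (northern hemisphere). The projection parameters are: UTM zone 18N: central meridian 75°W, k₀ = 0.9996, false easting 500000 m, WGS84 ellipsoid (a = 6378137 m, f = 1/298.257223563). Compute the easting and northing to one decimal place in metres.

E 696676.8 m, N 4460858.8 m

Zone 18 central meridian λ₀ = 6×18 − 183 = -75°; Δλ = +2.3133°.
Transverse Mercator on WGS84 with k₀ = 0.9996 gives E = 696676.779 m, N = 4460858.803 m.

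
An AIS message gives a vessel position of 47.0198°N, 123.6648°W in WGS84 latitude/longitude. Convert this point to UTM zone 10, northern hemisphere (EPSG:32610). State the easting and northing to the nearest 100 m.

E 449500 m, N 5207600 m

Zone 10 central meridian λ₀ = 6×10 − 183 = -123°; Δλ = -0.6648°.
Transverse Mercator on WGS84 with k₀ = 0.9996 gives E = 449476.950 m, N = 5207578.856 m.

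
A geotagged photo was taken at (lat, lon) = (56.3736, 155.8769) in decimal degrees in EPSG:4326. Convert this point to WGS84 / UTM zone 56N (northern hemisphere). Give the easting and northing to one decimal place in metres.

E 677662.4 m, N 6251376.8 m

Zone 56 central meridian λ₀ = 6×56 − 183 = 153°; Δλ = +2.8769°.
Transverse Mercator on WGS84 with k₀ = 0.9996 gives E = 677662.384 m, N = 6251376.755 m.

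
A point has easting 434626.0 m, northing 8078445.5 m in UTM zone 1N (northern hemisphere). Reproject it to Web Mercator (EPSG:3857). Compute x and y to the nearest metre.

Unproject from UTM 1N (λ₀ = -177°) → φ = 72.79279969°, λ = -178.98019971°.
Web Mercator (R = 6378137 m): x = -19923984.694 m, y = 12045049.894 m.

x -19923985 m, y 12045050 m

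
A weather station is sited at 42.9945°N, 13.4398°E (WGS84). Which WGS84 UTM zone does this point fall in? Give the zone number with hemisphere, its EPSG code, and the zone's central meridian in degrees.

Zone 33N (EPSG:32633), central meridian 15°

UTM zone = ⌊(λ + 180)/6⌋ + 1; 13.4398° ∈ [12°, 18°) → zone 33.
Hemisphere: N (φ ≥ 0).
Central meridian λ₀ = 6×33 − 183 = 15°.
EPSG code: 32633.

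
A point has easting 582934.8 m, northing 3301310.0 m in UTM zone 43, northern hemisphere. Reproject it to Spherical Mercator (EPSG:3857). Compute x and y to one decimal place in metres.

Unproject from UTM 43N (λ₀ = 75°) → φ = 29.83949963°, λ = 75.85849967°.
Web Mercator (R = 6378137 m): x = 8444529.556 m, y = 3482935.655 m.

x 8444529.6 m, y 3482935.7 m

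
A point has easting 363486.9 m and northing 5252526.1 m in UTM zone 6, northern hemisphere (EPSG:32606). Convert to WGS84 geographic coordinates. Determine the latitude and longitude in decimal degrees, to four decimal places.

Zone 6N: λ₀ = -147°, k₀ = 0.9996, false easting 500000 m.
Meridian distance M = (N − FN)/k₀ = 5254628.0 m.
Inverse transverse Mercator on WGS84 gives φ = 47.41189967°, λ = -148.80959955°.

lat 47.4119°, lon -148.8096°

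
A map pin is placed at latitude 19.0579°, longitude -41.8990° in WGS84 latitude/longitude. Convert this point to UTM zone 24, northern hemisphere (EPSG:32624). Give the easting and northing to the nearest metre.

Zone 24 central meridian λ₀ = 6×24 − 183 = -39°; Δλ = -2.8990°.
Transverse Mercator on WGS84 with k₀ = 0.9996 gives E = 194883.121 m, N = 2109755.938 m.

E 194883 m, N 2109756 m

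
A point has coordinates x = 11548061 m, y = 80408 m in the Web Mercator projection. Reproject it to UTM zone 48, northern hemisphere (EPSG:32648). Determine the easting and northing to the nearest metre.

Web Mercator inverse (R = 6378137 m) → φ = 0.72229822°, λ = 103.73799698°.
UTM 48N forward: E = 359570.317 m, N = 79855.197 m.

E 359570 m, N 79855 m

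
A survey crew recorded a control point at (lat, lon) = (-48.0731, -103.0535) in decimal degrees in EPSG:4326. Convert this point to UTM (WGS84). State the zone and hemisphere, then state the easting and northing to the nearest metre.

Longitude -103.0535° lies in the 6° band [-108°, -102°), giving zone 13; latitude is south of the equator, so 13S.
Zone 13 central meridian λ₀ = 6×13 − 183 = -105°; Δλ = +1.9465°.
Transverse Mercator on WGS84 with k₀ = 0.9996 gives E = 644991.951 m, N = 4673742.239 m.

Zone 13S: E 644992 m, N 4673742 m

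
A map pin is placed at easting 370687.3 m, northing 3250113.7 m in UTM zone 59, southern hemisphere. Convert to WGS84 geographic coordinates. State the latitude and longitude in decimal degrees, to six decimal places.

Zone 59S: λ₀ = 171°, k₀ = 0.9996, false easting 500000 m, false northing 10000000 m.
Meridian distance M = (N − FN)/k₀ = -6752587.3 m.
Inverse transverse Mercator on WGS84 gives φ = -60.86309964°, λ = 168.61899919°.

lat -60.863100°, lon 168.618999°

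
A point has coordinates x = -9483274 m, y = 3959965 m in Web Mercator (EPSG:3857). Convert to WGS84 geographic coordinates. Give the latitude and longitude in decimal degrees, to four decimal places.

R = 6378137 m. λ = x/R = -85.18969978°.
φ = 2·arctan(exp(y/R)) − 90° = 2·arctan(1.86054) − 90° = 33.48580191°.

lat 33.4858°, lon -85.1897°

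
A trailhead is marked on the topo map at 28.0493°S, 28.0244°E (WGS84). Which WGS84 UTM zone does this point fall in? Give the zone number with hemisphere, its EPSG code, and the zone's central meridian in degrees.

UTM zone = ⌊(λ + 180)/6⌋ + 1; 28.0244° ∈ [24°, 30°) → zone 35.
Hemisphere: S (φ < 0).
Central meridian λ₀ = 6×35 − 183 = 27°.
EPSG code: 32735.

Zone 35S (EPSG:32735), central meridian 27°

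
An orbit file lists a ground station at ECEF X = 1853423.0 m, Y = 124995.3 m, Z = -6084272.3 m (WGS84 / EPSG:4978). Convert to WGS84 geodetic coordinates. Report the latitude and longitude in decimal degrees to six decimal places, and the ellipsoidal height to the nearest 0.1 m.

lat -73.128800°, lon 3.858199°, h 2970.9 m

λ = atan2(Y, X) = 3.85819918°; p = √(X²+Y²) = 1857633.1 m.
Bowring's method on WGS84 (a = 6378137 m, b = 6356752.314 m) gives φ = -73.12880027°, h = 2970.935 m.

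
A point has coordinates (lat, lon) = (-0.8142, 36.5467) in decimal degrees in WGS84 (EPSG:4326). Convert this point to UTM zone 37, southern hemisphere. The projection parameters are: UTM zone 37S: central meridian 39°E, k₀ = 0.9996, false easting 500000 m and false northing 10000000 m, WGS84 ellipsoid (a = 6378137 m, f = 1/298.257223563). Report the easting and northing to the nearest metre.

E 226953 m, N 9909923 m

Zone 37 central meridian λ₀ = 6×37 − 183 = 39°; Δλ = -2.4533°.
Transverse Mercator on WGS84 with k₀ = 0.9996 gives E = 226952.536 m, N = 9909923.270 m.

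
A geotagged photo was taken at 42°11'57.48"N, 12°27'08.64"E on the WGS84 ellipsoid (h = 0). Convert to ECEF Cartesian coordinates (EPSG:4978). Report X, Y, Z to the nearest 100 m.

WGS84: a = 6378137 m, e² = 0.006694380; N(φ) = a/√(1−e²sin²φ) = 6387791.394 m.
X = (N+h)·cosφ·cosλ = 4620835.925 m; Y = (N+h)·cosφ·sinλ = 1020387.844 m; Z = (N(1−e²)+h)·sinφ = 4262029.254 m.

X 4620800 m, Y 1020400 m, Z 4262000 m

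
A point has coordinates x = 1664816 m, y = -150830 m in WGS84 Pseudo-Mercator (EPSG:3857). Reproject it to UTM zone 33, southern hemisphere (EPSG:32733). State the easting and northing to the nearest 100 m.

E 495000 m, N 9850300 m

Web Mercator inverse (R = 6378137 m) → φ = -1.35480268°, λ = 14.95529658°.
UTM 33S forward: E = 495027.009 m, N = 9850253.272 m.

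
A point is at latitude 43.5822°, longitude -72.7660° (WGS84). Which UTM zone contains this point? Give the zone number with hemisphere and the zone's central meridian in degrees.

Zone 18N, central meridian -75°

UTM zone = ⌊(λ + 180)/6⌋ + 1; -72.7660° ∈ [-78°, -72°) → zone 18.
Hemisphere: N (φ ≥ 0).
Central meridian λ₀ = 6×18 − 183 = -75°.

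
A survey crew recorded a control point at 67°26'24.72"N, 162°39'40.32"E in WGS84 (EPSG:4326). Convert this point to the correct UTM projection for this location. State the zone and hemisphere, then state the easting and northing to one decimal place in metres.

Zone 58N: E 399889.2 m, N 7482341.0 m

Longitude 162.6612° lies in the 6° band [162°, 168°), giving zone 58; latitude is north of the equator, so 58N.
Zone 58 central meridian λ₀ = 6×58 − 183 = 165°; Δλ = -2.3388°.
Transverse Mercator on WGS84 with k₀ = 0.9996 gives E = 399889.173 m, N = 7482340.972 m.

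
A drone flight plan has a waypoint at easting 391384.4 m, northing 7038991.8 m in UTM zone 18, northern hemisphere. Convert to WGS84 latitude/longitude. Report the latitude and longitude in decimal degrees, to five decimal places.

lat 63.46270°, lon -77.17920°

Zone 18N: λ₀ = -75°, k₀ = 0.9996, false easting 500000 m.
Meridian distance M = (N − FN)/k₀ = 7041808.5 m.
Inverse transverse Mercator on WGS84 gives φ = 63.46269968°, λ = -77.17919942°.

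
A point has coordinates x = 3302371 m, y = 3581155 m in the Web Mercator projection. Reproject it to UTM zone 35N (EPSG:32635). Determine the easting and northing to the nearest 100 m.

E 755600 m, N 3388500 m

Web Mercator inverse (R = 6378137 m) → φ = 30.60189622°, λ = 29.66570343°.
UTM 35N forward: E = 755580.008 m, N = 3388511.423 m.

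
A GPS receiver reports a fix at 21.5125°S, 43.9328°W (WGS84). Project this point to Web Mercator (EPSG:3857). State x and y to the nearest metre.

x -4890577 m, y -2453095 m

Web Mercator is spherical with R = a = 6378137 m.
x = R·λ = 6378137 × -0.766772010 = -4890576.925 m.
y = R·ln tan(π/4 + φ/2) = 6378137 × -0.384609912 = -2453094.710 m.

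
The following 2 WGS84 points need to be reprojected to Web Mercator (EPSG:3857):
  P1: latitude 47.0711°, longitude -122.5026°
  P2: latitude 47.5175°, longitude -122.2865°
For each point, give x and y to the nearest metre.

P1: x -13636927 m, y 5953687 m; P2: x -13612871 m, y 6026956 m

Web Mercator: x = R·λ, y = R·ln tan(π/4+φ/2), R = 6378137 m.
P1 (47.0711°, -122.5026°) → (-13636927.053, 5953687.134) m.
P2 (47.5175°, -122.2865°) → (-13612870.911, 6026956.140) m.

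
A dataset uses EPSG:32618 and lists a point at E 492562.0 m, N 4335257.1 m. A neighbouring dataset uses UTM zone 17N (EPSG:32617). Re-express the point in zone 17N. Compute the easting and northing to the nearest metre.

UTM 18N → geographic: φ = 39.16650035°, λ = -75.08609947°.
UTM 17N (λ₀ = -81°) forward: E = 1011077.161 m, N = 4351944.873 m.

E 1011077 m, N 4351945 m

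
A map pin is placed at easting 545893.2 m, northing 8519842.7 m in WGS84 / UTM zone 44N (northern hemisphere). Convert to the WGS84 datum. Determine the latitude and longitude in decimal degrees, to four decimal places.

Zone 44N: λ₀ = 81°, k₀ = 0.9996, false easting 500000 m.
Meridian distance M = (N − FN)/k₀ = 8523252.0 m.
Inverse transverse Mercator on WGS84 gives φ = 76.75239961°, λ = 82.79429811°.

lat 76.7524°, lon 82.7943°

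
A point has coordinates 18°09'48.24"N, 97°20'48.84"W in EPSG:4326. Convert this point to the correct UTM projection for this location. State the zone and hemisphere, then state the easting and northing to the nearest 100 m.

Zone 14N: E 674900 m, N 2009100 m

Longitude -97.3469° lies in the 6° band [-102°, -96°), giving zone 14; latitude is north of the equator, so 14N.
Zone 14 central meridian λ₀ = 6×14 − 183 = -99°; Δλ = +1.6531°.
Transverse Mercator on WGS84 with k₀ = 0.9996 gives E = 674859.290 m, N = 2009050.133 m.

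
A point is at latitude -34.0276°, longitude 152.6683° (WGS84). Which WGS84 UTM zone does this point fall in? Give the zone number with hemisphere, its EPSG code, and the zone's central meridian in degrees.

Zone 56S (EPSG:32756), central meridian 153°

UTM zone = ⌊(λ + 180)/6⌋ + 1; 152.6683° ∈ [150°, 156°) → zone 56.
Hemisphere: S (φ < 0).
Central meridian λ₀ = 6×56 − 183 = 153°.
EPSG code: 32756.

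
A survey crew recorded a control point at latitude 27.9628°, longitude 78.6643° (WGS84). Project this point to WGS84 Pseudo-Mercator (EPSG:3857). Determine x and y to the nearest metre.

Web Mercator is spherical with R = a = 6378137 m.
x = R·λ = 6378137 × 1.372951039 = 8756869.820 m.
y = R·ln tan(π/4 + φ/2) = 6378137 × 0.508657078 = 3244284.530 m.

x 8756870 m, y 3244285 m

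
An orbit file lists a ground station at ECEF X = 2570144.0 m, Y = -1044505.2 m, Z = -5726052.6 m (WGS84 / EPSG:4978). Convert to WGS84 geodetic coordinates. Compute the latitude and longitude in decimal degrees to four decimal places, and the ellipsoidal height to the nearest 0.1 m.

λ = atan2(Y, X) = -22.11679956°; p = √(X²+Y²) = 2774280.3 m.
Bowring's method on WGS84 (a = 6378137 m, b = 6356752.314 m) gives φ = -64.30039962°, h = 1926.873 m.

lat -64.3004°, lon -22.1168°, h 1926.9 m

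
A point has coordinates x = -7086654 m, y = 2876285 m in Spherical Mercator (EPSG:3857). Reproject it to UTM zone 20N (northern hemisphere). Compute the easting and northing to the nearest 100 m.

Web Mercator inverse (R = 6378137 m) → φ = 25.00439939°, λ = -63.66049601°.
UTM 20N forward: E = 433350.957 m, N = 2765597.270 m.

E 433400 m, N 2765600 m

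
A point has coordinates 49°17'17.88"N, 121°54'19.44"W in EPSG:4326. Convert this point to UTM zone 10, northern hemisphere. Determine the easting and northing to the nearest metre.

Zone 10 central meridian λ₀ = 6×10 − 183 = -123°; Δλ = +1.0946°.
Transverse Mercator on WGS84 with k₀ = 0.9996 gives E = 579597.981 m, N = 5460081.896 m.

E 579598 m, N 5460082 m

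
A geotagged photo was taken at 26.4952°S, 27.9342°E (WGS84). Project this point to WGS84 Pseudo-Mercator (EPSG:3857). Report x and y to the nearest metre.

Web Mercator is spherical with R = a = 6378137 m.
x = R·λ = 6378137 × 0.487543764 = 3109620.920 m.
y = R·ln tan(π/4 + φ/2) = 6378137 × -0.479849208 = -3060543.987 m.

x 3109621 m, y -3060544 m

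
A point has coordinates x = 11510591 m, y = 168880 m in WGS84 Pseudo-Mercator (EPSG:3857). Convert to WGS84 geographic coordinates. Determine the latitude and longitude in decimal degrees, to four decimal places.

R = 6378137 m. λ = x/R = 103.40139825°.
φ = 2·arctan(exp(y/R)) − 90° = 2·arctan(1.02683) − 90° = 1.51689762°.

lat 1.5169°, lon 103.4014°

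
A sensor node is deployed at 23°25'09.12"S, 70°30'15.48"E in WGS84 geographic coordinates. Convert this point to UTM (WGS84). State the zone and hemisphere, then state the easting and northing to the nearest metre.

Longitude 70.5043° lies in the 6° band [66°, 72°), giving zone 42; latitude is south of the equator, so 42S.
Zone 42 central meridian λ₀ = 6×42 − 183 = 69°; Δλ = +1.5043°.
Transverse Mercator on WGS84 with k₀ = 0.9996 gives E = 653694.957 m, N = 7409271.641 m.

Zone 42S: E 653695 m, N 7409272 m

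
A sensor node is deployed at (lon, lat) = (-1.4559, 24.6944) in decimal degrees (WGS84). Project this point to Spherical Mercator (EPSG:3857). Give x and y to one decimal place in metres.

Web Mercator is spherical with R = a = 6378137 m.
x = R·λ = 6378137 × -0.025410249 = -162070.047 m.
y = R·ln tan(π/4 + φ/2) = 6378137 × 0.444997493 = 2838254.974 m.

x -162070.0 m, y 2838255.0 m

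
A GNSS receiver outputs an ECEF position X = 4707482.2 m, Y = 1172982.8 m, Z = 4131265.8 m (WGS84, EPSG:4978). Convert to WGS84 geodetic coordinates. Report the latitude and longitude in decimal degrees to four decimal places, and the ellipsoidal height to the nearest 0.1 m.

λ = atan2(Y, X) = 13.99169963°; p = √(X²+Y²) = 4851420.1 m.
Bowring's method on WGS84 (a = 6378137 m, b = 6356752.314 m) gives φ = 40.60630021°, h = 2976.214 m.

lat 40.6063°, lon 13.9917°, h 2976.2 m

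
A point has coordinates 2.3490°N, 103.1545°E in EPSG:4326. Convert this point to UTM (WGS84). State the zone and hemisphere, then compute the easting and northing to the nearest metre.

Longitude 103.1545° lies in the 6° band [102°, 108°), giving zone 48; latitude is north of the equator, so 48N.
Zone 48 central meridian λ₀ = 6×48 − 183 = 105°; Δλ = -1.8455°.
Transverse Mercator on WGS84 with k₀ = 0.9996 gives E = 294777.854 m, N = 259772.038 m.

Zone 48N: E 294778 m, N 259772 m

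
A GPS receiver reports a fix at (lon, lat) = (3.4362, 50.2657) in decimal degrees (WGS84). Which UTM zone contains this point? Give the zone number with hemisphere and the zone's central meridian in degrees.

UTM zone = ⌊(λ + 180)/6⌋ + 1; 3.4362° ∈ [0°, 6°) → zone 31.
Hemisphere: N (φ ≥ 0).
Central meridian λ₀ = 6×31 − 183 = 3°.

Zone 31N, central meridian 3°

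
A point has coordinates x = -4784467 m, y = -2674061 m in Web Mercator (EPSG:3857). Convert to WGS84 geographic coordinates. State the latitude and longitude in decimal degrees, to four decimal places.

R = 6378137 m. λ = x/R = -42.97959832°.
φ = 2·arctan(exp(y/R)) − 90° = 2·arctan(0.65754) − 90° = -23.34720036°.

lat -23.3472°, lon -42.9796°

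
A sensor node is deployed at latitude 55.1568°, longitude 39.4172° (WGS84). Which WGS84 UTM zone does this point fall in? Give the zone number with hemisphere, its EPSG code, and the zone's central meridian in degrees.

UTM zone = ⌊(λ + 180)/6⌋ + 1; 39.4172° ∈ [36°, 42°) → zone 37.
Hemisphere: N (φ ≥ 0).
Central meridian λ₀ = 6×37 − 183 = 39°.
EPSG code: 32637.

Zone 37N (EPSG:32637), central meridian 39°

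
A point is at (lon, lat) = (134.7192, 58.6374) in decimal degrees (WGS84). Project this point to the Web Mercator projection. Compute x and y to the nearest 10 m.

x 14996870 m, y 8102420 m

Web Mercator is spherical with R = a = 6378137 m.
x = R·λ = 6378137 × 2.351293606 = 14996872.744 m.
y = R·ln tan(π/4 + φ/2) = 6378137 × 1.270343432 = 8102424.446 m.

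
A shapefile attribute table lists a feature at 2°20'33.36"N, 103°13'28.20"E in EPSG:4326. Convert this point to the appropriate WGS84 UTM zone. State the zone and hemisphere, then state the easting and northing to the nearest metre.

Longitude 103.2245° lies in the 6° band [102°, 108°), giving zone 48; latitude is north of the equator, so 48N.
Zone 48 central meridian λ₀ = 6×48 − 183 = 105°; Δλ = -1.7755°.
Transverse Mercator on WGS84 with k₀ = 0.9996 gives E = 302563.603 m, N = 259054.205 m.

Zone 48N: E 302564 m, N 259054 m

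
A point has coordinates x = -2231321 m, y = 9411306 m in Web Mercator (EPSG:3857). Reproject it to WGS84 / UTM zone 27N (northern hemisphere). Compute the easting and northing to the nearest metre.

Web Mercator inverse (R = 6378137 m) → φ = 64.24130039°, λ = -20.04429758°.
UTM 27N forward: E = 546340.605 m, N = 7124251.470 m.

E 546341 m, N 7124251 m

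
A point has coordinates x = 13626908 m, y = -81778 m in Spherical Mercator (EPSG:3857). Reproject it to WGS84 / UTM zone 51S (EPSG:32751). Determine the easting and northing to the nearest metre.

E 434641 m, N 9918800 m

Web Mercator inverse (R = 6378137 m) → φ = -0.73460415°, λ = 122.41259732°.
UTM 51S forward: E = 434640.972 m, N = 9918799.830 m.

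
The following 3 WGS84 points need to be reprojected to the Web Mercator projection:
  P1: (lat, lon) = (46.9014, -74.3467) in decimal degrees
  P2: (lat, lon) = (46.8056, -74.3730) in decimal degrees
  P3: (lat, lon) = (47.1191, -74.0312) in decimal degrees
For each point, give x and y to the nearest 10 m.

Web Mercator: x = R·λ, y = R·ln tan(π/4+φ/2), R = 6378137 m.
P1 (46.9014°, -74.3467°) → (-8276236.786, 5925994.867) m.
P2 (46.8056°, -74.3730°) → (-8279164.489, 5910400.570) m.
P3 (47.1191°, -74.0312°) → (-8241115.487, 5961535.937) m.

P1: x -8276240 m, y 5925990 m; P2: x -8279160 m, y 5910400 m; P3: x -8241120 m, y 5961540 m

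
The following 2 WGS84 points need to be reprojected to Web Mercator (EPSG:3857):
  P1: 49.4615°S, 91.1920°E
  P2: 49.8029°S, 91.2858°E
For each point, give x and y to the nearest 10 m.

P1: x 10151450 m, y -6353530 m; P2: x 10161890 m, y -6412210 m

Web Mercator: x = R·λ, y = R·ln tan(π/4+φ/2), R = 6378137 m.
P1 (-49.4615°, 91.1920°) → (10151447.004, -6353534.192) m.
P2 (-49.8029°, 91.2858°) → (10161888.773, -6412211.305) m.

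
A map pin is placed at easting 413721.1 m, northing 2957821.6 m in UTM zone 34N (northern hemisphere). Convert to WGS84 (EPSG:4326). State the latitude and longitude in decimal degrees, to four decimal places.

Zone 34N: λ₀ = 21°, k₀ = 0.9996, false easting 500000 m.
Meridian distance M = (N − FN)/k₀ = 2959005.2 m.
Inverse transverse Mercator on WGS84 gives φ = 26.73900045°, λ = 20.13240011°.

lat 26.7390°, lon 20.1324°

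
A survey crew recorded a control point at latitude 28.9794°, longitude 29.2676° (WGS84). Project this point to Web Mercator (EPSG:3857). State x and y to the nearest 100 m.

x 3258100 m, y 3373000 m

Web Mercator is spherical with R = a = 6378137 m.
x = R·λ = 6378137 × 0.510815984 = 3258054.329 m.
y = R·ln tan(π/4 + φ/2) = 6378137 × 0.528841632 = 3373024.378 m.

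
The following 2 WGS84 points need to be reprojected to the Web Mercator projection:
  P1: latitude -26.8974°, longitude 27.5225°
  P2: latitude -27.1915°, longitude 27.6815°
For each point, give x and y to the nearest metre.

P1: x 3063791 m, y -3110659 m; P2: x 3081490 m, y -3147418 m

Web Mercator: x = R·λ, y = R·ln tan(π/4+φ/2), R = 6378137 m.
P1 (-26.8974°, 27.5225°) → (3063790.685, -3110659.072) m.
P2 (-27.1915°, 27.6815°) → (3081490.484, -3147417.584) m.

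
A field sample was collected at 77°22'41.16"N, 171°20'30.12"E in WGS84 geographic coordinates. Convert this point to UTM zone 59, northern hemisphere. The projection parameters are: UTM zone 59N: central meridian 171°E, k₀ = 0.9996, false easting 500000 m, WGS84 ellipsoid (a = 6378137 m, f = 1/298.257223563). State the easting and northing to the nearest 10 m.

E 508340 m, N 8588990 m

Zone 59 central meridian λ₀ = 6×59 − 183 = 171°; Δλ = +0.3417°.
Transverse Mercator on WGS84 with k₀ = 0.9996 gives E = 508335.133 m, N = 8588991.044 m.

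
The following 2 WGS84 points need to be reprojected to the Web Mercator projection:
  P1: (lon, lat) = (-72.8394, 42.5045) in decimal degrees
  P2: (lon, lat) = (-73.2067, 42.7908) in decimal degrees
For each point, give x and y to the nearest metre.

Web Mercator: x = R·λ, y = R·ln tan(π/4+φ/2), R = 6378137 m.
P1 (42.5045°, -72.8394°) → (-8108444.918, 5236853.251) m.
P2 (42.7908°, -73.2067°) → (-8149332.567, 5280183.489) m.

P1: x -8108445 m, y 5236853 m; P2: x -8149333 m, y 5280183 m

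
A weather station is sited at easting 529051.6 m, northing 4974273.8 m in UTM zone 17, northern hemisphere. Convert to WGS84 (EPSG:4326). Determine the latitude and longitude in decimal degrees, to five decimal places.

Zone 17N: λ₀ = -81°, k₀ = 0.9996, false easting 500000 m.
Meridian distance M = (N − FN)/k₀ = 4976264.3 m.
Inverse transverse Mercator on WGS84 gives φ = 44.92130012°, λ = -80.63190000°.

lat 44.92130°, lon -80.63190°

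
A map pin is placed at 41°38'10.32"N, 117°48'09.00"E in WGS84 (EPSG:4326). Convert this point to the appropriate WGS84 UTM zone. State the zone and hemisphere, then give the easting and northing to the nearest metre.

Zone 50N: E 566839 m, N 4609696 m

Longitude 117.8025° lies in the 6° band [114°, 120°), giving zone 50; latitude is north of the equator, so 50N.
Zone 50 central meridian λ₀ = 6×50 − 183 = 117°; Δλ = +0.8025°.
Transverse Mercator on WGS84 with k₀ = 0.9996 gives E = 566838.610 m, N = 4609696.214 m.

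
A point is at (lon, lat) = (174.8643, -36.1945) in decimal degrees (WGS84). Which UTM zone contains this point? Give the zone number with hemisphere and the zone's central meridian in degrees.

Zone 60S, central meridian 177°

UTM zone = ⌊(λ + 180)/6⌋ + 1; 174.8643° ∈ [174°, 180°) → zone 60.
Hemisphere: S (φ < 0).
Central meridian λ₀ = 6×60 − 183 = 177°.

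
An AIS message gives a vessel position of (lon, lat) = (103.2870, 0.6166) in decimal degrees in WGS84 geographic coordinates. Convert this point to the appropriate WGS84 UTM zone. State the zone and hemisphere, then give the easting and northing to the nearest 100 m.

Zone 48N: E 309400 m, N 68200 m

Longitude 103.2870° lies in the 6° band [102°, 108°), giving zone 48; latitude is north of the equator, so 48N.
Zone 48 central meridian λ₀ = 6×48 − 183 = 105°; Δλ = -1.7130°.
Transverse Mercator on WGS84 with k₀ = 0.9996 gives E = 309368.366 m, N = 68183.527 m.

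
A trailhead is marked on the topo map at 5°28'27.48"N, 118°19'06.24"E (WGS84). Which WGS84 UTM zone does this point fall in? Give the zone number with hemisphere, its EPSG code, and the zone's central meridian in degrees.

UTM zone = ⌊(λ + 180)/6⌋ + 1; 118.3184° ∈ [114°, 120°) → zone 50.
Hemisphere: N (φ ≥ 0).
Central meridian λ₀ = 6×50 − 183 = 117°.
EPSG code: 32650.

Zone 50N (EPSG:32650), central meridian 117°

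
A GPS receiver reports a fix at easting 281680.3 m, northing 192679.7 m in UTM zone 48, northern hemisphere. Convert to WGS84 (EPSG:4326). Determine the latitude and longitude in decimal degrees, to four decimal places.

Zone 48N: λ₀ = 105°, k₀ = 0.9996, false easting 500000 m.
Meridian distance M = (N − FN)/k₀ = 192756.8 m.
Inverse transverse Mercator on WGS84 gives φ = 1.74219955°, λ = 103.03750040°.

lat 1.7422°, lon 103.0375°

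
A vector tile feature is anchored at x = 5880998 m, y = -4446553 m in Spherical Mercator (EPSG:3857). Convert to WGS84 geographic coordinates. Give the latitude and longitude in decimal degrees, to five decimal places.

lat -37.05340°, lon 52.82990°

R = 6378137 m. λ = x/R = 52.82990389°.
φ = 2·arctan(exp(y/R)) − 90° = 2·arctan(0.49800) − 90° = -37.05340233°.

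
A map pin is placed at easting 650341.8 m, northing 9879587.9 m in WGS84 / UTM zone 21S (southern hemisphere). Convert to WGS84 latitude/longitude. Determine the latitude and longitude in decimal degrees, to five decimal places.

lat -1.08910°, lon -55.64880°

Zone 21S: λ₀ = -57°, k₀ = 0.9996, false easting 500000 m, false northing 10000000 m.
Meridian distance M = (N − FN)/k₀ = -120460.3 m.
Inverse transverse Mercator on WGS84 gives φ = -1.08909983°, λ = -55.64879973°.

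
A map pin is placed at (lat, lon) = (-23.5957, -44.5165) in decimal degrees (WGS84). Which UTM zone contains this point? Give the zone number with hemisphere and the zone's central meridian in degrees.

UTM zone = ⌊(λ + 180)/6⌋ + 1; -44.5165° ∈ [-48°, -42°) → zone 23.
Hemisphere: S (φ < 0).
Central meridian λ₀ = 6×23 − 183 = -45°.

Zone 23S, central meridian -45°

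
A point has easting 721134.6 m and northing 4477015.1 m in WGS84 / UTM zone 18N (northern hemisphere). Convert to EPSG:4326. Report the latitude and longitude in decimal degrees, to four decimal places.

Zone 18N: λ₀ = -75°, k₀ = 0.9996, false easting 500000 m.
Meridian distance M = (N − FN)/k₀ = 4478806.6 m.
Inverse transverse Mercator on WGS84 gives φ = 40.41439956°, λ = -72.39370012°.

lat 40.4144°, lon -72.3937°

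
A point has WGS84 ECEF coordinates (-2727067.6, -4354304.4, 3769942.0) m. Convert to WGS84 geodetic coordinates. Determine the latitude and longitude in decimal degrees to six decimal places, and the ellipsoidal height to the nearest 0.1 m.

λ = atan2(Y, X) = -122.05859960°; p = √(X²+Y²) = 5137787.9 m.
Bowring's method on WGS84 (a = 6378137 m, b = 6356752.314 m) gives φ = 36.45370000°, h = 1916.533 m.

lat 36.453700°, lon -122.058600°, h 1916.5 m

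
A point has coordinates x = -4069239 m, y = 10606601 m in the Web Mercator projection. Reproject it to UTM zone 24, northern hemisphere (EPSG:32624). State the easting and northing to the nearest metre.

E 599861 m, N 7604040 m

Web Mercator inverse (R = 6378137 m) → φ = 68.53089970°, λ = -36.55459588°.
UTM 24N forward: E = 599860.683 m, N = 7604040.365 m.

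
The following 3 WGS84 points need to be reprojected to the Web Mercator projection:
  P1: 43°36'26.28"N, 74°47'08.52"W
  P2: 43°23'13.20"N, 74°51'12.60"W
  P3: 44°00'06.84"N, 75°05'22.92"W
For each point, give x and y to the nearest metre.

P1: x -8325106 m, y 5404871 m; P2: x -8332654 m, y 5371064 m; P3: x -8358947 m, y 5465736 m

Web Mercator: x = R·λ, y = R·ln tan(π/4+φ/2), R = 6378137 m.
P1 (43.6073°, -74.7857°) → (-8325106.043, 5404870.714) m.
P2 (43.3870°, -74.8535°) → (-8332653.504, 5371063.938) m.
P3 (44.0019°, -75.0897°) → (-8358947.168, 5465736.217) m.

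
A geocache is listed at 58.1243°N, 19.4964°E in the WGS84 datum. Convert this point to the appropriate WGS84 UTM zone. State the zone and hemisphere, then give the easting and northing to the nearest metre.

Zone 34N: E 411436 m, N 6443536 m

Longitude 19.4964° lies in the 6° band [18°, 24°), giving zone 34; latitude is north of the equator, so 34N.
Zone 34 central meridian λ₀ = 6×34 − 183 = 21°; Δλ = -1.5036°.
Transverse Mercator on WGS84 with k₀ = 0.9996 gives E = 411436.079 m, N = 6443535.922 m.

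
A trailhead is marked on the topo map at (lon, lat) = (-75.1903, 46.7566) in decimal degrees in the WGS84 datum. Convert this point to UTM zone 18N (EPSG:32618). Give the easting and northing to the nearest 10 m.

E 485470 m, N 5178130 m

Zone 18 central meridian λ₀ = 6×18 − 183 = -75°; Δλ = -0.1903°.
Transverse Mercator on WGS84 with k₀ = 0.9996 gives E = 485466.764 m, N = 5178134.110 m.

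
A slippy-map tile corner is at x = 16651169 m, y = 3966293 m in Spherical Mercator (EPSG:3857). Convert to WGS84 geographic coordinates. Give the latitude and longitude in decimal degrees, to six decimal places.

R = 6378137 m. λ = x/R = 149.57999611°.
φ = 2·arctan(exp(y/R)) − 90° = 2·arctan(1.86238) − 90° = 33.53319927°.

lat 33.533199°, lon 149.579996°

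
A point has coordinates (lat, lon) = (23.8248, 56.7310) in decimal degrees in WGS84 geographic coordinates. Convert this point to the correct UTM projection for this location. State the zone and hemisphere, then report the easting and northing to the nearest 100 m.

Longitude 56.7310° lies in the 6° band [54°, 60°), giving zone 40; latitude is north of the equator, so 40N.
Zone 40 central meridian λ₀ = 6×40 − 183 = 57°; Δλ = -0.2690°.
Transverse Mercator on WGS84 with k₀ = 0.9996 gives E = 472602.740 m, N = 2634855.661 m.

Zone 40N: E 472600 m, N 2634900 m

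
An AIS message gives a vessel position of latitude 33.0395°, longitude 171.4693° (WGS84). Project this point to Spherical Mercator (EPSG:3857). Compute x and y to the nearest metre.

Web Mercator is spherical with R = a = 6378137 m.
x = R·λ = 6378137 × 2.992703851 = 19087875.163 m.
y = R·ln tan(π/4 + φ/2) = 6378137 × 0.611549752 = 3900548.102 m.

x 19087875 m, y 3900548 m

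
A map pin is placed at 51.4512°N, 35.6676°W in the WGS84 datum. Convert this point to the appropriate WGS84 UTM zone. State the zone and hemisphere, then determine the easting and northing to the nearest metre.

Zone 25N: E 314652 m, N 5703378 m

Longitude -35.6676° lies in the 6° band [-36°, -30°), giving zone 25; latitude is north of the equator, so 25N.
Zone 25 central meridian λ₀ = 6×25 − 183 = -33°; Δλ = -2.6676°.
Transverse Mercator on WGS84 with k₀ = 0.9996 gives E = 314651.799 m, N = 5703377.543 m.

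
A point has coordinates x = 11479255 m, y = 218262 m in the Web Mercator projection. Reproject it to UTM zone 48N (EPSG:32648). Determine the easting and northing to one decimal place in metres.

Web Mercator inverse (R = 6378137 m) → φ = 1.96029835°, λ = 103.11990217°.
UTM 48N forward: E = 290876.102 m, N = 216790.115 m.

E 290876.1 m, N 216790.1 m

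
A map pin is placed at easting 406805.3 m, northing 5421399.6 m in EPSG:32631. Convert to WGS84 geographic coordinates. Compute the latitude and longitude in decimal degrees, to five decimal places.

lat 48.93850°, lon 1.72740°

Zone 31N: λ₀ = 3°, k₀ = 0.9996, false easting 500000 m.
Meridian distance M = (N − FN)/k₀ = 5423569.0 m.
Inverse transverse Mercator on WGS84 gives φ = 48.93850007°, λ = 1.72739978°.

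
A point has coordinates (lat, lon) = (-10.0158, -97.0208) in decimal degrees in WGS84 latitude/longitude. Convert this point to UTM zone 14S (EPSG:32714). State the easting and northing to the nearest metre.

Zone 14 central meridian λ₀ = 6×14 − 183 = -99°; Δλ = +1.9792°.
Transverse Mercator on WGS84 with k₀ = 0.9996 gives E = 716941.754 m, N = 8892188.739 m.

E 716942 m, N 8892189 m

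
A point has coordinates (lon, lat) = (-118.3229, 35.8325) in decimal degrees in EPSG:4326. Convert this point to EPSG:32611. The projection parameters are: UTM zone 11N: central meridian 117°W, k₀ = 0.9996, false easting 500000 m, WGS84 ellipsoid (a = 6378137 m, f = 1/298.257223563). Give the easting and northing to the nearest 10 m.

Zone 11 central meridian λ₀ = 6×11 − 183 = -117°; Δλ = -1.3229°.
Transverse Mercator on WGS84 with k₀ = 0.9996 gives E = 380515.178 m, N = 3966178.118 m.

E 380520 m, N 3966180 m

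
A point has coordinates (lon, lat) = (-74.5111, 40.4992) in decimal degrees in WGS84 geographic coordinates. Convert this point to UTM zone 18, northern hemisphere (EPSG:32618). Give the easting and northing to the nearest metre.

Zone 18 central meridian λ₀ = 6×18 − 183 = -75°; Δλ = +0.4889°.
Transverse Mercator on WGS84 with k₀ = 0.9996 gives E = 541426.954 m, N = 4483280.719 m.

E 541427 m, N 4483281 m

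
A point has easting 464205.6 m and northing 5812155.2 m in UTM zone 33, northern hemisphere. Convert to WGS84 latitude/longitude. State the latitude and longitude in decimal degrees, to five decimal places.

lat 52.45840°, lon 14.47320°

Zone 33N: λ₀ = 15°, k₀ = 0.9996, false easting 500000 m.
Meridian distance M = (N − FN)/k₀ = 5814481.0 m.
Inverse transverse Mercator on WGS84 gives φ = 52.45839967°, λ = 14.47320023°.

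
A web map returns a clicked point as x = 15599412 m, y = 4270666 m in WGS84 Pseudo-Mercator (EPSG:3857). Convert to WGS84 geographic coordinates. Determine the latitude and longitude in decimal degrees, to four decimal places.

R = 6378137 m. λ = x/R = 140.13190223°.
φ = 2·arctan(exp(y/R)) − 90° = 2·arctan(1.95341) − 90° = 35.78199839°.

lat 35.7820°, lon 140.1319°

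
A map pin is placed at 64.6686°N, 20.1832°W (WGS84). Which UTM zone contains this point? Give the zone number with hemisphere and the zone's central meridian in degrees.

UTM zone = ⌊(λ + 180)/6⌋ + 1; -20.1832° ∈ [-24°, -18°) → zone 27.
Hemisphere: N (φ ≥ 0).
Central meridian λ₀ = 6×27 − 183 = -21°.

Zone 27N, central meridian -21°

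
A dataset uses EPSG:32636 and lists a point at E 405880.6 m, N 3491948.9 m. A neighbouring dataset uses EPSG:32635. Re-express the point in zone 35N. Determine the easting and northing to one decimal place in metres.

UTM 36N → geographic: φ = 31.55869959°, λ = 32.00829970°.
UTM 35N (λ₀ = 27°) forward: E = 975588.024 m, N = 3502418.510 m.

E 975588.0 m, N 3502418.5 m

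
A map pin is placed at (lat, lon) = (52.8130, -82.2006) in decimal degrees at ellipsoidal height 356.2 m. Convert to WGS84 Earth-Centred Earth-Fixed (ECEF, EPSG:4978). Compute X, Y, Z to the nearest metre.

X 524296 m, Y -3827754 m, Z 5058276 m

WGS84: a = 6378137 m, e² = 0.006694380; N(φ) = a/√(1−e²sin²φ) = 6391729.976 m.
X = (N+h)·cosφ·cosλ = 524296.260 m; Y = (N+h)·cosφ·sinλ = -3827754.148 m; Z = (N(1−e²)+h)·sinφ = 5058276.284 m.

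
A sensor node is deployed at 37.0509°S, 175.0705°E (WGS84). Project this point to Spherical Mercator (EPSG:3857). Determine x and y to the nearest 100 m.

Web Mercator is spherical with R = a = 6378137 m.
x = R·λ = 6378137 × 3.055556648 = 19488758.913 m.
y = R·ln tan(π/4 + φ/2) = 6378137 × -0.697100731 = -4446203.968 m.

x 19488800 m, y -4446200 m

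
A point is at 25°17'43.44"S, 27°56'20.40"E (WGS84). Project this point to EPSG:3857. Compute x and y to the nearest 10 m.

x 3110160 m, y -2912070 m

Web Mercator is spherical with R = a = 6378137 m.
x = R·λ = 6378137 × 0.487627540 = 3110155.253 m.
y = R·ln tan(π/4 + φ/2) = 6378137 × -0.456570893 = -2912071.705 m.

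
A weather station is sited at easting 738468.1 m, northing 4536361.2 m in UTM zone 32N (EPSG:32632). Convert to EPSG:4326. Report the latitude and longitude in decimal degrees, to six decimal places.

lat 40.943600°, lon 11.832900°

Zone 32N: λ₀ = 9°, k₀ = 0.9996, false easting 500000 m.
Meridian distance M = (N − FN)/k₀ = 4538176.5 m.
Inverse transverse Mercator on WGS84 gives φ = 40.94360031°, λ = 11.83290007°.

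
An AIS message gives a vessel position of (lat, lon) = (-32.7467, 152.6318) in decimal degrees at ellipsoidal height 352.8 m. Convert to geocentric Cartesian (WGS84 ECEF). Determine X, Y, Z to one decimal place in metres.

X -4768956.5 m, Y 2468635.2 m, Z -3430556.2 m

WGS84: a = 6378137 m, e² = 0.006694380; N(φ) = a/√(1−e²sin²φ) = 6384392.882 m.
X = (N+h)·cosφ·cosλ = -4768956.468 m; Y = (N+h)·cosφ·sinλ = 2468635.189 m; Z = (N(1−e²)+h)·sinφ = -3430556.199 m.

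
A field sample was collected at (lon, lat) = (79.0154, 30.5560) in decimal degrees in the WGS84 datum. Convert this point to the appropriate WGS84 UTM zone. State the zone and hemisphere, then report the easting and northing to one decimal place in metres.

Longitude 79.0154° lies in the 6° band [78°, 84°), giving zone 44; latitude is north of the equator, so 44N.
Zone 44 central meridian λ₀ = 6×44 − 183 = 81°; Δλ = -1.9846°.
Transverse Mercator on WGS84 with k₀ = 0.9996 gives E = 309647.398 m, N = 3382073.668 m.

Zone 44N: E 309647.4 m, N 3382073.7 m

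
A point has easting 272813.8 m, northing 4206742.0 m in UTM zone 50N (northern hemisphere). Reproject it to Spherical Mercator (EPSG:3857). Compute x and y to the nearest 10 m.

Unproject from UTM 50N (λ₀ = 117°) → φ = 37.97990007°, λ = 114.41330029°.
Web Mercator (R = 6378137 m): x = 12736430.328 m, y = 4576586.756 m.

x 12736430 m, y 4576590 m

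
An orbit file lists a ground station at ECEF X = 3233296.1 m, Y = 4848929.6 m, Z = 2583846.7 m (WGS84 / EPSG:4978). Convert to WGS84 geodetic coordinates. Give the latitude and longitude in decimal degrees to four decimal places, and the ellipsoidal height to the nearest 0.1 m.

λ = atan2(Y, X) = 56.30439986°; p = √(X²+Y²) = 5828063.3 m.
Bowring's method on WGS84 (a = 6378137 m, b = 6356752.314 m) gives φ = 24.05280022°, h = 544.407 m.

lat 24.0528°, lon 56.3044°, h 544.4 m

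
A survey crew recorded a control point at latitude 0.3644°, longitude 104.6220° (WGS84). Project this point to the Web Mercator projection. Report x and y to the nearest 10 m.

x 11646470 m, y 40570 m

Web Mercator is spherical with R = a = 6378137 m.
x = R·λ = 6378137 × 1.825998370 = 11646467.766 m.
y = R·ln tan(π/4 + φ/2) = 6378137 × 0.006360023 = 40565.096 m.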